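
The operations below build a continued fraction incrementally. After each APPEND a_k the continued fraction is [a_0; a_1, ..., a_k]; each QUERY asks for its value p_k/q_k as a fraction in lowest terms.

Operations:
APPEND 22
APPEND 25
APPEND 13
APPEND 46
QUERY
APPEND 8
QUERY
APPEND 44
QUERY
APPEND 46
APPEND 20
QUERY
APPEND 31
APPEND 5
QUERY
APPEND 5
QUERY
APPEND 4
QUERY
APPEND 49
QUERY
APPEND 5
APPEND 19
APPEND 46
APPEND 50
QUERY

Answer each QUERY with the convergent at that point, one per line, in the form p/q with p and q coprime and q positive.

APPEND 22: p_0 = 22·1 + 0 = 22, q_0 = 22·0 + 1 = 1 → 22/1
APPEND 25: p_1 = 25·22 + 1 = 551, q_1 = 25·1 + 0 = 25 → 551/25
APPEND 13: p_2 = 13·551 + 22 = 7185, q_2 = 13·25 + 1 = 326 → 7185/326
APPEND 46: p_3 = 46·7185 + 551 = 331061, q_3 = 46·326 + 25 = 15021 → 331061/15021
APPEND 8: p_4 = 8·331061 + 7185 = 2655673, q_4 = 8·15021 + 326 = 120494 → 2655673/120494
APPEND 44: p_5 = 44·2655673 + 331061 = 117180673, q_5 = 44·120494 + 15021 = 5316757 → 117180673/5316757
APPEND 46: p_6 = 46·117180673 + 2655673 = 5392966631, q_6 = 46·5316757 + 120494 = 244691316 → 5392966631/244691316
APPEND 20: p_7 = 20·5392966631 + 117180673 = 107976513293, q_7 = 20·244691316 + 5316757 = 4899143077 → 107976513293/4899143077
APPEND 31: p_8 = 31·107976513293 + 5392966631 = 3352664878714, q_8 = 31·4899143077 + 244691316 = 152118126703 → 3352664878714/152118126703
APPEND 5: p_9 = 5·3352664878714 + 107976513293 = 16871300906863, q_9 = 5·152118126703 + 4899143077 = 765489776592 → 16871300906863/765489776592
APPEND 5: p_10 = 5·16871300906863 + 3352664878714 = 87709169413029, q_10 = 5·765489776592 + 152118126703 = 3979567009663 → 87709169413029/3979567009663
APPEND 4: p_11 = 4·87709169413029 + 16871300906863 = 367707978558979, q_11 = 4·3979567009663 + 765489776592 = 16683757815244 → 367707978558979/16683757815244
APPEND 49: p_12 = 49·367707978558979 + 87709169413029 = 18105400118803000, q_12 = 49·16683757815244 + 3979567009663 = 821483699956619 → 18105400118803000/821483699956619
APPEND 5: p_13 = 5·18105400118803000 + 367707978558979 = 90894708572573979, q_13 = 5·821483699956619 + 16683757815244 = 4124102257598339 → 90894708572573979/4124102257598339
APPEND 19: p_14 = 19·90894708572573979 + 18105400118803000 = 1745104862997708601, q_14 = 19·4124102257598339 + 821483699956619 = 79179426594325060 → 1745104862997708601/79179426594325060
APPEND 46: p_15 = 46·1745104862997708601 + 90894708572573979 = 80365718406467169625, q_15 = 46·79179426594325060 + 4124102257598339 = 3646377725596551099 → 80365718406467169625/3646377725596551099
APPEND 50: p_16 = 50·80365718406467169625 + 1745104862997708601 = 4020031025186356189851, q_16 = 50·3646377725596551099 + 79179426594325060 = 182398065706421880010 → 4020031025186356189851/182398065706421880010

331061/15021
2655673/120494
117180673/5316757
107976513293/4899143077
16871300906863/765489776592
87709169413029/3979567009663
367707978558979/16683757815244
18105400118803000/821483699956619
4020031025186356189851/182398065706421880010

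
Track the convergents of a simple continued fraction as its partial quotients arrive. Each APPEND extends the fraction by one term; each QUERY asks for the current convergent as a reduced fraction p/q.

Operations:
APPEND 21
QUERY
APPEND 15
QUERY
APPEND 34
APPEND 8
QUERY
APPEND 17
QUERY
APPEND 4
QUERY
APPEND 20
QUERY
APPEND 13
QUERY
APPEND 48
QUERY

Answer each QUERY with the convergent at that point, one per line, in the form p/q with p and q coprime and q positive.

APPEND 21: p_0 = 21·1 + 0 = 21, q_0 = 21·0 + 1 = 1 → 21/1
APPEND 15: p_1 = 15·21 + 1 = 316, q_1 = 15·1 + 0 = 15 → 316/15
APPEND 34: p_2 = 34·316 + 21 = 10765, q_2 = 34·15 + 1 = 511 → 10765/511
APPEND 8: p_3 = 8·10765 + 316 = 86436, q_3 = 8·511 + 15 = 4103 → 86436/4103
APPEND 17: p_4 = 17·86436 + 10765 = 1480177, q_4 = 17·4103 + 511 = 70262 → 1480177/70262
APPEND 4: p_5 = 4·1480177 + 86436 = 6007144, q_5 = 4·70262 + 4103 = 285151 → 6007144/285151
APPEND 20: p_6 = 20·6007144 + 1480177 = 121623057, q_6 = 20·285151 + 70262 = 5773282 → 121623057/5773282
APPEND 13: p_7 = 13·121623057 + 6007144 = 1587106885, q_7 = 13·5773282 + 285151 = 75337817 → 1587106885/75337817
APPEND 48: p_8 = 48·1587106885 + 121623057 = 76302753537, q_8 = 48·75337817 + 5773282 = 3621988498 → 76302753537/3621988498

21/1
316/15
86436/4103
1480177/70262
6007144/285151
121623057/5773282
1587106885/75337817
76302753537/3621988498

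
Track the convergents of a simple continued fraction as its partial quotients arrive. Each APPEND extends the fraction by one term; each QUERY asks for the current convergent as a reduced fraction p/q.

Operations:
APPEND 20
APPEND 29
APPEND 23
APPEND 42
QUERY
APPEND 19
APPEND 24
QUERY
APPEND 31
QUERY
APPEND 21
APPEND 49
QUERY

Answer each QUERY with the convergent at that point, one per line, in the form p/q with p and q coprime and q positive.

562667/28085
257460011/12850877
7991964397/398911470
8244338869449/411508507073

APPEND 20: p_0 = 20·1 + 0 = 20, q_0 = 20·0 + 1 = 1 → 20/1
APPEND 29: p_1 = 29·20 + 1 = 581, q_1 = 29·1 + 0 = 29 → 581/29
APPEND 23: p_2 = 23·581 + 20 = 13383, q_2 = 23·29 + 1 = 668 → 13383/668
APPEND 42: p_3 = 42·13383 + 581 = 562667, q_3 = 42·668 + 29 = 28085 → 562667/28085
APPEND 19: p_4 = 19·562667 + 13383 = 10704056, q_4 = 19·28085 + 668 = 534283 → 10704056/534283
APPEND 24: p_5 = 24·10704056 + 562667 = 257460011, q_5 = 24·534283 + 28085 = 12850877 → 257460011/12850877
APPEND 31: p_6 = 31·257460011 + 10704056 = 7991964397, q_6 = 31·12850877 + 534283 = 398911470 → 7991964397/398911470
APPEND 21: p_7 = 21·7991964397 + 257460011 = 168088712348, q_7 = 21·398911470 + 12850877 = 8389991747 → 168088712348/8389991747
APPEND 49: p_8 = 49·168088712348 + 7991964397 = 8244338869449, q_8 = 49·8389991747 + 398911470 = 411508507073 → 8244338869449/411508507073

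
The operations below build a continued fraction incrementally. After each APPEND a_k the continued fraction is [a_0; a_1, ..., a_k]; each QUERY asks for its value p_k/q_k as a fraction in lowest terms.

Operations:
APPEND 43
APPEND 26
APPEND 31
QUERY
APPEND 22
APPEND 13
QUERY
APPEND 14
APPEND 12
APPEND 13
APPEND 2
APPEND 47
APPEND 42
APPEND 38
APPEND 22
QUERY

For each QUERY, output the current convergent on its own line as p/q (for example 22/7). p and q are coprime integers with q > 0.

APPEND 43: p_0 = 43·1 + 0 = 43, q_0 = 43·0 + 1 = 1 → 43/1
APPEND 26: p_1 = 26·43 + 1 = 1119, q_1 = 26·1 + 0 = 26 → 1119/26
APPEND 31: p_2 = 31·1119 + 43 = 34732, q_2 = 31·26 + 1 = 807 → 34732/807
APPEND 22: p_3 = 22·34732 + 1119 = 765223, q_3 = 22·807 + 26 = 17780 → 765223/17780
APPEND 13: p_4 = 13·765223 + 34732 = 9982631, q_4 = 13·17780 + 807 = 231947 → 9982631/231947
APPEND 14: p_5 = 14·9982631 + 765223 = 140522057, q_5 = 14·231947 + 17780 = 3265038 → 140522057/3265038
APPEND 12: p_6 = 12·140522057 + 9982631 = 1696247315, q_6 = 12·3265038 + 231947 = 39412403 → 1696247315/39412403
APPEND 13: p_7 = 13·1696247315 + 140522057 = 22191737152, q_7 = 13·39412403 + 3265038 = 515626277 → 22191737152/515626277
APPEND 2: p_8 = 2·22191737152 + 1696247315 = 46079721619, q_8 = 2·515626277 + 39412403 = 1070664957 → 46079721619/1070664957
APPEND 47: p_9 = 47·46079721619 + 22191737152 = 2187938653245, q_9 = 47·1070664957 + 515626277 = 50836879256 → 2187938653245/50836879256
APPEND 42: p_10 = 42·2187938653245 + 46079721619 = 91939503157909, q_10 = 42·50836879256 + 1070664957 = 2136219593709 → 91939503157909/2136219593709
APPEND 38: p_11 = 38·91939503157909 + 2187938653245 = 3495889058653787, q_11 = 38·2136219593709 + 50836879256 = 81227181440198 → 3495889058653787/81227181440198
APPEND 22: p_12 = 22·3495889058653787 + 91939503157909 = 77001498793541223, q_12 = 22·81227181440198 + 2136219593709 = 1789134211278065 → 77001498793541223/1789134211278065

34732/807
9982631/231947
77001498793541223/1789134211278065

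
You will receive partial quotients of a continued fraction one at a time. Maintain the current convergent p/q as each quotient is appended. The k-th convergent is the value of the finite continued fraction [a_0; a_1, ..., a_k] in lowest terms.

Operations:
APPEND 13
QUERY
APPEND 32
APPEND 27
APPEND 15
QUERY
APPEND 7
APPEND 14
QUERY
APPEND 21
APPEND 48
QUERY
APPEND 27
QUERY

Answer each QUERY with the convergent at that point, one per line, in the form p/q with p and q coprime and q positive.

13/1
169497/13007
16938011/1299803
17147945147/1315913099
463351414951/35557041450

APPEND 13: p_0 = 13·1 + 0 = 13, q_0 = 13·0 + 1 = 1 → 13/1
APPEND 32: p_1 = 32·13 + 1 = 417, q_1 = 32·1 + 0 = 32 → 417/32
APPEND 27: p_2 = 27·417 + 13 = 11272, q_2 = 27·32 + 1 = 865 → 11272/865
APPEND 15: p_3 = 15·11272 + 417 = 169497, q_3 = 15·865 + 32 = 13007 → 169497/13007
APPEND 7: p_4 = 7·169497 + 11272 = 1197751, q_4 = 7·13007 + 865 = 91914 → 1197751/91914
APPEND 14: p_5 = 14·1197751 + 169497 = 16938011, q_5 = 14·91914 + 13007 = 1299803 → 16938011/1299803
APPEND 21: p_6 = 21·16938011 + 1197751 = 356895982, q_6 = 21·1299803 + 91914 = 27387777 → 356895982/27387777
APPEND 48: p_7 = 48·356895982 + 16938011 = 17147945147, q_7 = 48·27387777 + 1299803 = 1315913099 → 17147945147/1315913099
APPEND 27: p_8 = 27·17147945147 + 356895982 = 463351414951, q_8 = 27·1315913099 + 27387777 = 35557041450 → 463351414951/35557041450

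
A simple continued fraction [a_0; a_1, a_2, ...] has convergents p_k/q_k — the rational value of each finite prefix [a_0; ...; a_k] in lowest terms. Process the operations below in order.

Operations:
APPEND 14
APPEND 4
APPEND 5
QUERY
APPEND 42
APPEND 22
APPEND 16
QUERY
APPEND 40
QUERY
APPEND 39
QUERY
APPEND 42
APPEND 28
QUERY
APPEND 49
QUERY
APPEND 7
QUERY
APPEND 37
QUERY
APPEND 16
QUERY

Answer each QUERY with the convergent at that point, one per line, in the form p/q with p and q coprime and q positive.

APPEND 14: p_0 = 14·1 + 0 = 14, q_0 = 14·0 + 1 = 1 → 14/1
APPEND 4: p_1 = 4·14 + 1 = 57, q_1 = 4·1 + 0 = 4 → 57/4
APPEND 5: p_2 = 5·57 + 14 = 299, q_2 = 5·4 + 1 = 21 → 299/21
APPEND 42: p_3 = 42·299 + 57 = 12615, q_3 = 42·21 + 4 = 886 → 12615/886
APPEND 22: p_4 = 22·12615 + 299 = 277829, q_4 = 22·886 + 21 = 19513 → 277829/19513
APPEND 16: p_5 = 16·277829 + 12615 = 4457879, q_5 = 16·19513 + 886 = 313094 → 4457879/313094
APPEND 40: p_6 = 40·4457879 + 277829 = 178592989, q_6 = 40·313094 + 19513 = 12543273 → 178592989/12543273
APPEND 39: p_7 = 39·178592989 + 4457879 = 6969584450, q_7 = 39·12543273 + 313094 = 489500741 → 6969584450/489500741
APPEND 42: p_8 = 42·6969584450 + 178592989 = 292901139889, q_8 = 42·489500741 + 12543273 = 20571574395 → 292901139889/20571574395
APPEND 28: p_9 = 28·292901139889 + 6969584450 = 8208201501342, q_9 = 28·20571574395 + 489500741 = 576493583801 → 8208201501342/576493583801
APPEND 49: p_10 = 49·8208201501342 + 292901139889 = 402494774705647, q_10 = 49·576493583801 + 20571574395 = 28268757180644 → 402494774705647/28268757180644
APPEND 7: p_11 = 7·402494774705647 + 8208201501342 = 2825671624440871, q_11 = 7·28268757180644 + 576493583801 = 198457793848309 → 2825671624440871/198457793848309
APPEND 37: p_12 = 37·2825671624440871 + 402494774705647 = 104952344879017874, q_12 = 37·198457793848309 + 28268757180644 = 7371207129568077 → 104952344879017874/7371207129568077
APPEND 16: p_13 = 16·104952344879017874 + 2825671624440871 = 1682063189688726855, q_13 = 16·7371207129568077 + 198457793848309 = 118137771866937541 → 1682063189688726855/118137771866937541

299/21
4457879/313094
178592989/12543273
6969584450/489500741
8208201501342/576493583801
402494774705647/28268757180644
2825671624440871/198457793848309
104952344879017874/7371207129568077
1682063189688726855/118137771866937541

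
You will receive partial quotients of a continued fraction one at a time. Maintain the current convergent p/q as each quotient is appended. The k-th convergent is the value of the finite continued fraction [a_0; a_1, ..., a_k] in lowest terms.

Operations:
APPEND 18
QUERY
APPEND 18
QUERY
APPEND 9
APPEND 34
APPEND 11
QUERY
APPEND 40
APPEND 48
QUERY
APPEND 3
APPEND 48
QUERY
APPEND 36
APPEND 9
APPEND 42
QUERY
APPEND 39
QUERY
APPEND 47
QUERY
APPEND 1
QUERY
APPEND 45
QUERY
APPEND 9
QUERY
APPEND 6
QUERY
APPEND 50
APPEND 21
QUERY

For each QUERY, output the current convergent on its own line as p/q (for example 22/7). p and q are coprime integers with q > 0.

18/1
325/18
1107200/61323
2131749776/118068363
311234360096/17237919675
4261994074967841/236053344164701
166318978047516434/9211685956289835
7821253962308240239/433185293289786946
7987572940355756673/442396979246076781
367262036278317290524/20341049359363242091
3313345899445211371389/183511841213515255600
20247337432949585518858/1121412096640454775691
21349531905918363819118927/1182457862234601789618841

APPEND 18: p_0 = 18·1 + 0 = 18, q_0 = 18·0 + 1 = 1 → 18/1
APPEND 18: p_1 = 18·18 + 1 = 325, q_1 = 18·1 + 0 = 18 → 325/18
APPEND 9: p_2 = 9·325 + 18 = 2943, q_2 = 9·18 + 1 = 163 → 2943/163
APPEND 34: p_3 = 34·2943 + 325 = 100387, q_3 = 34·163 + 18 = 5560 → 100387/5560
APPEND 11: p_4 = 11·100387 + 2943 = 1107200, q_4 = 11·5560 + 163 = 61323 → 1107200/61323
APPEND 40: p_5 = 40·1107200 + 100387 = 44388387, q_5 = 40·61323 + 5560 = 2458480 → 44388387/2458480
APPEND 48: p_6 = 48·44388387 + 1107200 = 2131749776, q_6 = 48·2458480 + 61323 = 118068363 → 2131749776/118068363
APPEND 3: p_7 = 3·2131749776 + 44388387 = 6439637715, q_7 = 3·118068363 + 2458480 = 356663569 → 6439637715/356663569
APPEND 48: p_8 = 48·6439637715 + 2131749776 = 311234360096, q_8 = 48·356663569 + 118068363 = 17237919675 → 311234360096/17237919675
APPEND 36: p_9 = 36·311234360096 + 6439637715 = 11210876601171, q_9 = 36·17237919675 + 356663569 = 620921771869 → 11210876601171/620921771869
APPEND 9: p_10 = 9·11210876601171 + 311234360096 = 101209123770635, q_10 = 9·620921771869 + 17237919675 = 5605533866496 → 101209123770635/5605533866496
APPEND 42: p_11 = 42·101209123770635 + 11210876601171 = 4261994074967841, q_11 = 42·5605533866496 + 620921771869 = 236053344164701 → 4261994074967841/236053344164701
APPEND 39: p_12 = 39·4261994074967841 + 101209123770635 = 166318978047516434, q_12 = 39·236053344164701 + 5605533866496 = 9211685956289835 → 166318978047516434/9211685956289835
APPEND 47: p_13 = 47·166318978047516434 + 4261994074967841 = 7821253962308240239, q_13 = 47·9211685956289835 + 236053344164701 = 433185293289786946 → 7821253962308240239/433185293289786946
APPEND 1: p_14 = 1·7821253962308240239 + 166318978047516434 = 7987572940355756673, q_14 = 1·433185293289786946 + 9211685956289835 = 442396979246076781 → 7987572940355756673/442396979246076781
APPEND 45: p_15 = 45·7987572940355756673 + 7821253962308240239 = 367262036278317290524, q_15 = 45·442396979246076781 + 433185293289786946 = 20341049359363242091 → 367262036278317290524/20341049359363242091
APPEND 9: p_16 = 9·367262036278317290524 + 7987572940355756673 = 3313345899445211371389, q_16 = 9·20341049359363242091 + 442396979246076781 = 183511841213515255600 → 3313345899445211371389/183511841213515255600
APPEND 6: p_17 = 6·3313345899445211371389 + 367262036278317290524 = 20247337432949585518858, q_17 = 6·183511841213515255600 + 20341049359363242091 = 1121412096640454775691 → 20247337432949585518858/1121412096640454775691
APPEND 50: p_18 = 50·20247337432949585518858 + 3313345899445211371389 = 1015680217546924487314289, q_18 = 50·1121412096640454775691 + 183511841213515255600 = 56254116673236254040150 → 1015680217546924487314289/56254116673236254040150
APPEND 21: p_19 = 21·1015680217546924487314289 + 20247337432949585518858 = 21349531905918363819118927, q_19 = 21·56254116673236254040150 + 1121412096640454775691 = 1182457862234601789618841 → 21349531905918363819118927/1182457862234601789618841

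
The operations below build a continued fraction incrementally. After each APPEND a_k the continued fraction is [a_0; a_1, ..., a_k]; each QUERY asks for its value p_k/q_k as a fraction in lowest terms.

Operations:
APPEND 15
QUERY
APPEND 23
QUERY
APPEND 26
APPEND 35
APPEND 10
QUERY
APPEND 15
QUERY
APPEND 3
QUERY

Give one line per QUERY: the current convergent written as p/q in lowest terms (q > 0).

15/1
346/23
3166321/210479
47810546/3178173
146597959/9744998

APPEND 15: p_0 = 15·1 + 0 = 15, q_0 = 15·0 + 1 = 1 → 15/1
APPEND 23: p_1 = 23·15 + 1 = 346, q_1 = 23·1 + 0 = 23 → 346/23
APPEND 26: p_2 = 26·346 + 15 = 9011, q_2 = 26·23 + 1 = 599 → 9011/599
APPEND 35: p_3 = 35·9011 + 346 = 315731, q_3 = 35·599 + 23 = 20988 → 315731/20988
APPEND 10: p_4 = 10·315731 + 9011 = 3166321, q_4 = 10·20988 + 599 = 210479 → 3166321/210479
APPEND 15: p_5 = 15·3166321 + 315731 = 47810546, q_5 = 15·210479 + 20988 = 3178173 → 47810546/3178173
APPEND 3: p_6 = 3·47810546 + 3166321 = 146597959, q_6 = 3·3178173 + 210479 = 9744998 → 146597959/9744998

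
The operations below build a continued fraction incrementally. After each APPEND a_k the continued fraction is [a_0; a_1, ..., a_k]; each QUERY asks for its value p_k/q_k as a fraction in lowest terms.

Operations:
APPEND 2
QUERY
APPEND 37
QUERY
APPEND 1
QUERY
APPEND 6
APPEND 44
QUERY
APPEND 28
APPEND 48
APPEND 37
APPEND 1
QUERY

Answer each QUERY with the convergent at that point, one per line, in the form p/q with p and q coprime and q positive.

2/1
75/37
77/38
23705/11698
1213206315/598695949

APPEND 2: p_0 = 2·1 + 0 = 2, q_0 = 2·0 + 1 = 1 → 2/1
APPEND 37: p_1 = 37·2 + 1 = 75, q_1 = 37·1 + 0 = 37 → 75/37
APPEND 1: p_2 = 1·75 + 2 = 77, q_2 = 1·37 + 1 = 38 → 77/38
APPEND 6: p_3 = 6·77 + 75 = 537, q_3 = 6·38 + 37 = 265 → 537/265
APPEND 44: p_4 = 44·537 + 77 = 23705, q_4 = 44·265 + 38 = 11698 → 23705/11698
APPEND 28: p_5 = 28·23705 + 537 = 664277, q_5 = 28·11698 + 265 = 327809 → 664277/327809
APPEND 48: p_6 = 48·664277 + 23705 = 31909001, q_6 = 48·327809 + 11698 = 15746530 → 31909001/15746530
APPEND 37: p_7 = 37·31909001 + 664277 = 1181297314, q_7 = 37·15746530 + 327809 = 582949419 → 1181297314/582949419
APPEND 1: p_8 = 1·1181297314 + 31909001 = 1213206315, q_8 = 1·582949419 + 15746530 = 598695949 → 1213206315/598695949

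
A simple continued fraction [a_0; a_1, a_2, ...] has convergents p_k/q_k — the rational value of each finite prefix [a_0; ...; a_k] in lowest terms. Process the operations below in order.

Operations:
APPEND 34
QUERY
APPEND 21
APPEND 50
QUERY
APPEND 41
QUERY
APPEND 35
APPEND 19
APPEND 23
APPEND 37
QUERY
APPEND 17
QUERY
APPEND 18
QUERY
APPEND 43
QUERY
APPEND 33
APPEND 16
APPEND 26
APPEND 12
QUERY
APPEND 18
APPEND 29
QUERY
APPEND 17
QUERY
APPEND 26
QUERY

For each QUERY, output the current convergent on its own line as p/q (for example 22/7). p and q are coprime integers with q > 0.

34/1
35784/1051
1467859/43112
835391640893/24536010899
14224209607800/417774544157
256871164581293/7544477805725
11059684286603399/324830320190332
1836898473346624033087/53950936011534712536
965122924053800281679127/28346305402512218399989
16440306468417379052601919/482862790272587046720070
428413091102905655649329021/12582778852489775433121809

APPEND 34: p_0 = 34·1 + 0 = 34, q_0 = 34·0 + 1 = 1 → 34/1
APPEND 21: p_1 = 21·34 + 1 = 715, q_1 = 21·1 + 0 = 21 → 715/21
APPEND 50: p_2 = 50·715 + 34 = 35784, q_2 = 50·21 + 1 = 1051 → 35784/1051
APPEND 41: p_3 = 41·35784 + 715 = 1467859, q_3 = 41·1051 + 21 = 43112 → 1467859/43112
APPEND 35: p_4 = 35·1467859 + 35784 = 51410849, q_4 = 35·43112 + 1051 = 1509971 → 51410849/1509971
APPEND 19: p_5 = 19·51410849 + 1467859 = 978273990, q_5 = 19·1509971 + 43112 = 28732561 → 978273990/28732561
APPEND 23: p_6 = 23·978273990 + 51410849 = 22551712619, q_6 = 23·28732561 + 1509971 = 662358874 → 22551712619/662358874
APPEND 37: p_7 = 37·22551712619 + 978273990 = 835391640893, q_7 = 37·662358874 + 28732561 = 24536010899 → 835391640893/24536010899
APPEND 17: p_8 = 17·835391640893 + 22551712619 = 14224209607800, q_8 = 17·24536010899 + 662358874 = 417774544157 → 14224209607800/417774544157
APPEND 18: p_9 = 18·14224209607800 + 835391640893 = 256871164581293, q_9 = 18·417774544157 + 24536010899 = 7544477805725 → 256871164581293/7544477805725
APPEND 43: p_10 = 43·256871164581293 + 14224209607800 = 11059684286603399, q_10 = 43·7544477805725 + 417774544157 = 324830320190332 → 11059684286603399/324830320190332
APPEND 33: p_11 = 33·11059684286603399 + 256871164581293 = 365226452622493460, q_11 = 33·324830320190332 + 7544477805725 = 10726945044086681 → 365226452622493460/10726945044086681
APPEND 16: p_12 = 16·365226452622493460 + 11059684286603399 = 5854682926246498759, q_12 = 16·10726945044086681 + 324830320190332 = 171955951025577228 → 5854682926246498759/171955951025577228
APPEND 26: p_13 = 26·5854682926246498759 + 365226452622493460 = 152586982535031461194, q_13 = 26·171955951025577228 + 10726945044086681 = 4481581671709094609 → 152586982535031461194/4481581671709094609
APPEND 12: p_14 = 12·152586982535031461194 + 5854682926246498759 = 1836898473346624033087, q_14 = 12·4481581671709094609 + 171955951025577228 = 53950936011534712536 → 1836898473346624033087/53950936011534712536
APPEND 18: p_15 = 18·1836898473346624033087 + 152586982535031461194 = 33216759502774264056760, q_15 = 18·53950936011534712536 + 4481581671709094609 = 975598429879333920257 → 33216759502774264056760/975598429879333920257
APPEND 29: p_16 = 29·33216759502774264056760 + 1836898473346624033087 = 965122924053800281679127, q_16 = 29·975598429879333920257 + 53950936011534712536 = 28346305402512218399989 → 965122924053800281679127/28346305402512218399989
APPEND 17: p_17 = 17·965122924053800281679127 + 33216759502774264056760 = 16440306468417379052601919, q_17 = 17·28346305402512218399989 + 975598429879333920257 = 482862790272587046720070 → 16440306468417379052601919/482862790272587046720070
APPEND 26: p_18 = 26·16440306468417379052601919 + 965122924053800281679127 = 428413091102905655649329021, q_18 = 26·482862790272587046720070 + 28346305402512218399989 = 12582778852489775433121809 → 428413091102905655649329021/12582778852489775433121809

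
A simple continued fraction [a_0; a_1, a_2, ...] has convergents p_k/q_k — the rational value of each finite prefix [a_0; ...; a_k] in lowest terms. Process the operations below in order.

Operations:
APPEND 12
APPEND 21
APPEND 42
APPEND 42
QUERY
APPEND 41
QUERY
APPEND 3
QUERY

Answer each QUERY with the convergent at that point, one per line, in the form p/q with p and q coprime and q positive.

APPEND 12: p_0 = 12·1 + 0 = 12, q_0 = 12·0 + 1 = 1 → 12/1
APPEND 21: p_1 = 21·12 + 1 = 253, q_1 = 21·1 + 0 = 21 → 253/21
APPEND 42: p_2 = 42·253 + 12 = 10638, q_2 = 42·21 + 1 = 883 → 10638/883
APPEND 42: p_3 = 42·10638 + 253 = 447049, q_3 = 42·883 + 21 = 37107 → 447049/37107
APPEND 41: p_4 = 41·447049 + 10638 = 18339647, q_4 = 41·37107 + 883 = 1522270 → 18339647/1522270
APPEND 3: p_5 = 3·18339647 + 447049 = 55465990, q_5 = 3·1522270 + 37107 = 4603917 → 55465990/4603917

447049/37107
18339647/1522270
55465990/4603917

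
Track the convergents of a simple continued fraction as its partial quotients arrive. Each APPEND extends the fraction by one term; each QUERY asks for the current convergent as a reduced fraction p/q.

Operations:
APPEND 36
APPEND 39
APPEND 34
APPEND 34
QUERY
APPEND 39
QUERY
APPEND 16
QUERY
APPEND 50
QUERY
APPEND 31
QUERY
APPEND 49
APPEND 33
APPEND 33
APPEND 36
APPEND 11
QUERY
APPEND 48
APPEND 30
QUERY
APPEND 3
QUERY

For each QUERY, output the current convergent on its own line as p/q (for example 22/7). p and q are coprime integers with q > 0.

APPEND 36: p_0 = 36·1 + 0 = 36, q_0 = 36·0 + 1 = 1 → 36/1
APPEND 39: p_1 = 39·36 + 1 = 1405, q_1 = 39·1 + 0 = 39 → 1405/39
APPEND 34: p_2 = 34·1405 + 36 = 47806, q_2 = 34·39 + 1 = 1327 → 47806/1327
APPEND 34: p_3 = 34·47806 + 1405 = 1626809, q_3 = 34·1327 + 39 = 45157 → 1626809/45157
APPEND 39: p_4 = 39·1626809 + 47806 = 63493357, q_4 = 39·45157 + 1327 = 1762450 → 63493357/1762450
APPEND 16: p_5 = 16·63493357 + 1626809 = 1017520521, q_5 = 16·1762450 + 45157 = 28244357 → 1017520521/28244357
APPEND 50: p_6 = 50·1017520521 + 63493357 = 50939519407, q_6 = 50·28244357 + 1762450 = 1413980300 → 50939519407/1413980300
APPEND 31: p_7 = 31·50939519407 + 1017520521 = 1580142622138, q_7 = 31·1413980300 + 28244357 = 43861633657 → 1580142622138/43861633657
APPEND 49: p_8 = 49·1580142622138 + 50939519407 = 77477928004169, q_8 = 49·43861633657 + 1413980300 = 2150634029493 → 77477928004169/2150634029493
APPEND 33: p_9 = 33·77477928004169 + 1580142622138 = 2558351766759715, q_9 = 33·2150634029493 + 43861633657 = 71014784606926 → 2558351766759715/71014784606926
APPEND 33: p_10 = 33·2558351766759715 + 77477928004169 = 84503086231074764, q_10 = 33·71014784606926 + 2150634029493 = 2345638526058051 → 84503086231074764/2345638526058051
APPEND 36: p_11 = 36·84503086231074764 + 2558351766759715 = 3044669456085451219, q_11 = 36·2345638526058051 + 71014784606926 = 84514001722696762 → 3044669456085451219/84514001722696762
APPEND 11: p_12 = 11·3044669456085451219 + 84503086231074764 = 33575867103171038173, q_12 = 11·84514001722696762 + 2345638526058051 = 931999657475722433 → 33575867103171038173/931999657475722433
APPEND 48: p_13 = 48·33575867103171038173 + 3044669456085451219 = 1614686290408295283523, q_13 = 48·931999657475722433 + 84514001722696762 = 44820497560557373546 → 1614686290408295283523/44820497560557373546
APPEND 30: p_14 = 30·1614686290408295283523 + 33575867103171038173 = 48474164579352029543863, q_14 = 30·44820497560557373546 + 931999657475722433 = 1345546926474196928813 → 48474164579352029543863/1345546926474196928813
APPEND 3: p_15 = 3·48474164579352029543863 + 1614686290408295283523 = 147037180028464383915112, q_15 = 3·1345546926474196928813 + 44820497560557373546 = 4081461276983148159985 → 147037180028464383915112/4081461276983148159985

1626809/45157
63493357/1762450
1017520521/28244357
50939519407/1413980300
1580142622138/43861633657
33575867103171038173/931999657475722433
48474164579352029543863/1345546926474196928813
147037180028464383915112/4081461276983148159985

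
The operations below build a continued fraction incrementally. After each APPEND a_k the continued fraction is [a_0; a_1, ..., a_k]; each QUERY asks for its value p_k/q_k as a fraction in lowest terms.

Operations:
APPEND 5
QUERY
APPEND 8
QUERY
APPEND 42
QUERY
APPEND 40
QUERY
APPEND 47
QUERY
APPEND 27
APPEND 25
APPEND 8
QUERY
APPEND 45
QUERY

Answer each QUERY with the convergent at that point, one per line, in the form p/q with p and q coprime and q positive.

5/1
41/8
1727/337
69121/13488
3250414/634273
17679893411/3449984843
797794211384/155678423683

APPEND 5: p_0 = 5·1 + 0 = 5, q_0 = 5·0 + 1 = 1 → 5/1
APPEND 8: p_1 = 8·5 + 1 = 41, q_1 = 8·1 + 0 = 8 → 41/8
APPEND 42: p_2 = 42·41 + 5 = 1727, q_2 = 42·8 + 1 = 337 → 1727/337
APPEND 40: p_3 = 40·1727 + 41 = 69121, q_3 = 40·337 + 8 = 13488 → 69121/13488
APPEND 47: p_4 = 47·69121 + 1727 = 3250414, q_4 = 47·13488 + 337 = 634273 → 3250414/634273
APPEND 27: p_5 = 27·3250414 + 69121 = 87830299, q_5 = 27·634273 + 13488 = 17138859 → 87830299/17138859
APPEND 25: p_6 = 25·87830299 + 3250414 = 2199007889, q_6 = 25·17138859 + 634273 = 429105748 → 2199007889/429105748
APPEND 8: p_7 = 8·2199007889 + 87830299 = 17679893411, q_7 = 8·429105748 + 17138859 = 3449984843 → 17679893411/3449984843
APPEND 45: p_8 = 45·17679893411 + 2199007889 = 797794211384, q_8 = 45·3449984843 + 429105748 = 155678423683 → 797794211384/155678423683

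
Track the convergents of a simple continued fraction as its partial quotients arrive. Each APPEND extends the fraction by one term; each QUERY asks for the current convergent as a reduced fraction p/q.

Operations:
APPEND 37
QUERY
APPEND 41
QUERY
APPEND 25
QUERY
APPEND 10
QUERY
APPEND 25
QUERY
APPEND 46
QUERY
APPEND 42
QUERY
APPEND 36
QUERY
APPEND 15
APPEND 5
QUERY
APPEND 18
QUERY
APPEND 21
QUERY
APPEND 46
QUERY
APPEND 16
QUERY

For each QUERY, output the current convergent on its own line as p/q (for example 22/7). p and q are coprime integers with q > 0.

37/1
1518/41
37987/1026
381388/10301
9572687/258551
440724990/11903647
18520022267/500211725
667161526602/18019525747
50796876133087/1371985015397
924369713316863/24966523375076
19462560855787210/525668975891993
896202169079528523/24205739414406754
14358697266128243578/387817499606400057

APPEND 37: p_0 = 37·1 + 0 = 37, q_0 = 37·0 + 1 = 1 → 37/1
APPEND 41: p_1 = 41·37 + 1 = 1518, q_1 = 41·1 + 0 = 41 → 1518/41
APPEND 25: p_2 = 25·1518 + 37 = 37987, q_2 = 25·41 + 1 = 1026 → 37987/1026
APPEND 10: p_3 = 10·37987 + 1518 = 381388, q_3 = 10·1026 + 41 = 10301 → 381388/10301
APPEND 25: p_4 = 25·381388 + 37987 = 9572687, q_4 = 25·10301 + 1026 = 258551 → 9572687/258551
APPEND 46: p_5 = 46·9572687 + 381388 = 440724990, q_5 = 46·258551 + 10301 = 11903647 → 440724990/11903647
APPEND 42: p_6 = 42·440724990 + 9572687 = 18520022267, q_6 = 42·11903647 + 258551 = 500211725 → 18520022267/500211725
APPEND 36: p_7 = 36·18520022267 + 440724990 = 667161526602, q_7 = 36·500211725 + 11903647 = 18019525747 → 667161526602/18019525747
APPEND 15: p_8 = 15·667161526602 + 18520022267 = 10025942921297, q_8 = 15·18019525747 + 500211725 = 270793097930 → 10025942921297/270793097930
APPEND 5: p_9 = 5·10025942921297 + 667161526602 = 50796876133087, q_9 = 5·270793097930 + 18019525747 = 1371985015397 → 50796876133087/1371985015397
APPEND 18: p_10 = 18·50796876133087 + 10025942921297 = 924369713316863, q_10 = 18·1371985015397 + 270793097930 = 24966523375076 → 924369713316863/24966523375076
APPEND 21: p_11 = 21·924369713316863 + 50796876133087 = 19462560855787210, q_11 = 21·24966523375076 + 1371985015397 = 525668975891993 → 19462560855787210/525668975891993
APPEND 46: p_12 = 46·19462560855787210 + 924369713316863 = 896202169079528523, q_12 = 46·525668975891993 + 24966523375076 = 24205739414406754 → 896202169079528523/24205739414406754
APPEND 16: p_13 = 16·896202169079528523 + 19462560855787210 = 14358697266128243578, q_13 = 16·24205739414406754 + 525668975891993 = 387817499606400057 → 14358697266128243578/387817499606400057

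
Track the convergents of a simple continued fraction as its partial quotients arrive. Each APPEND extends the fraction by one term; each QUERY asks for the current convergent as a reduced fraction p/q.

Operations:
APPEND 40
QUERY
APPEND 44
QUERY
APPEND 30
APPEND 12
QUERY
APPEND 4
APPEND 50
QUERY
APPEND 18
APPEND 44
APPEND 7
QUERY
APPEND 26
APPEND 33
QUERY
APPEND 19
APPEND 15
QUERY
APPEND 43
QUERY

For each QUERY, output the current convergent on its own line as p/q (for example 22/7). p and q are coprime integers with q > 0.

40/1
1761/44
636201/15896
130519901/3261146
727668009935/18181377719
628486167646082/15703238632355
180032388719341337/4498255820332910
7753352975101790508/193723837113095167

APPEND 40: p_0 = 40·1 + 0 = 40, q_0 = 40·0 + 1 = 1 → 40/1
APPEND 44: p_1 = 44·40 + 1 = 1761, q_1 = 44·1 + 0 = 44 → 1761/44
APPEND 30: p_2 = 30·1761 + 40 = 52870, q_2 = 30·44 + 1 = 1321 → 52870/1321
APPEND 12: p_3 = 12·52870 + 1761 = 636201, q_3 = 12·1321 + 44 = 15896 → 636201/15896
APPEND 4: p_4 = 4·636201 + 52870 = 2597674, q_4 = 4·15896 + 1321 = 64905 → 2597674/64905
APPEND 50: p_5 = 50·2597674 + 636201 = 130519901, q_5 = 50·64905 + 15896 = 3261146 → 130519901/3261146
APPEND 18: p_6 = 18·130519901 + 2597674 = 2351955892, q_6 = 18·3261146 + 64905 = 58765533 → 2351955892/58765533
APPEND 44: p_7 = 44·2351955892 + 130519901 = 103616579149, q_7 = 44·58765533 + 3261146 = 2588944598 → 103616579149/2588944598
APPEND 7: p_8 = 7·103616579149 + 2351955892 = 727668009935, q_8 = 7·2588944598 + 58765533 = 18181377719 → 727668009935/18181377719
APPEND 26: p_9 = 26·727668009935 + 103616579149 = 19022984837459, q_9 = 26·18181377719 + 2588944598 = 475304765292 → 19022984837459/475304765292
APPEND 33: p_10 = 33·19022984837459 + 727668009935 = 628486167646082, q_10 = 33·475304765292 + 18181377719 = 15703238632355 → 628486167646082/15703238632355
APPEND 19: p_11 = 19·628486167646082 + 19022984837459 = 11960260170113017, q_11 = 19·15703238632355 + 475304765292 = 298836838780037 → 11960260170113017/298836838780037
APPEND 15: p_12 = 15·11960260170113017 + 628486167646082 = 180032388719341337, q_12 = 15·298836838780037 + 15703238632355 = 4498255820332910 → 180032388719341337/4498255820332910
APPEND 43: p_13 = 43·180032388719341337 + 11960260170113017 = 7753352975101790508, q_13 = 43·4498255820332910 + 298836838780037 = 193723837113095167 → 7753352975101790508/193723837113095167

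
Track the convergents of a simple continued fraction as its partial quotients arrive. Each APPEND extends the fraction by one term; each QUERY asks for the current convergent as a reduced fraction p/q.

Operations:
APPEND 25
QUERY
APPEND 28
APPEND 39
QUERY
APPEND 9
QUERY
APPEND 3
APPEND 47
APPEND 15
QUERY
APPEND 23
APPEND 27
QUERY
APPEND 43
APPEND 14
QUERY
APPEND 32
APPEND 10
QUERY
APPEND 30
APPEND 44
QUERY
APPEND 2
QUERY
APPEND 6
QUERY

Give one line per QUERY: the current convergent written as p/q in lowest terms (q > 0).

25/1
27364/1093
246977/9865
546120925/21813703
340668850084/13607332693
205599676534290/8212265957059
66144109744424380/2641993556947629
87666498416683322376/3501662126408176417
177323913976706165161/7082847437653880761
1151609982276920313342/45998746752331460983

APPEND 25: p_0 = 25·1 + 0 = 25, q_0 = 25·0 + 1 = 1 → 25/1
APPEND 28: p_1 = 28·25 + 1 = 701, q_1 = 28·1 + 0 = 28 → 701/28
APPEND 39: p_2 = 39·701 + 25 = 27364, q_2 = 39·28 + 1 = 1093 → 27364/1093
APPEND 9: p_3 = 9·27364 + 701 = 246977, q_3 = 9·1093 + 28 = 9865 → 246977/9865
APPEND 3: p_4 = 3·246977 + 27364 = 768295, q_4 = 3·9865 + 1093 = 30688 → 768295/30688
APPEND 47: p_5 = 47·768295 + 246977 = 36356842, q_5 = 47·30688 + 9865 = 1452201 → 36356842/1452201
APPEND 15: p_6 = 15·36356842 + 768295 = 546120925, q_6 = 15·1452201 + 30688 = 21813703 → 546120925/21813703
APPEND 23: p_7 = 23·546120925 + 36356842 = 12597138117, q_7 = 23·21813703 + 1452201 = 503167370 → 12597138117/503167370
APPEND 27: p_8 = 27·12597138117 + 546120925 = 340668850084, q_8 = 27·503167370 + 21813703 = 13607332693 → 340668850084/13607332693
APPEND 43: p_9 = 43·340668850084 + 12597138117 = 14661357691729, q_9 = 43·13607332693 + 503167370 = 585618473169 → 14661357691729/585618473169
APPEND 14: p_10 = 14·14661357691729 + 340668850084 = 205599676534290, q_10 = 14·585618473169 + 13607332693 = 8212265957059 → 205599676534290/8212265957059
APPEND 32: p_11 = 32·205599676534290 + 14661357691729 = 6593851006789009, q_11 = 32·8212265957059 + 585618473169 = 263378129099057 → 6593851006789009/263378129099057
APPEND 10: p_12 = 10·6593851006789009 + 205599676534290 = 66144109744424380, q_12 = 10·263378129099057 + 8212265957059 = 2641993556947629 → 66144109744424380/2641993556947629
APPEND 30: p_13 = 30·66144109744424380 + 6593851006789009 = 1990917143339520409, q_13 = 30·2641993556947629 + 263378129099057 = 79523184837527927 → 1990917143339520409/79523184837527927
APPEND 44: p_14 = 44·1990917143339520409 + 66144109744424380 = 87666498416683322376, q_14 = 44·79523184837527927 + 2641993556947629 = 3501662126408176417 → 87666498416683322376/3501662126408176417
APPEND 2: p_15 = 2·87666498416683322376 + 1990917143339520409 = 177323913976706165161, q_15 = 2·3501662126408176417 + 79523184837527927 = 7082847437653880761 → 177323913976706165161/7082847437653880761
APPEND 6: p_16 = 6·177323913976706165161 + 87666498416683322376 = 1151609982276920313342, q_16 = 6·7082847437653880761 + 3501662126408176417 = 45998746752331460983 → 1151609982276920313342/45998746752331460983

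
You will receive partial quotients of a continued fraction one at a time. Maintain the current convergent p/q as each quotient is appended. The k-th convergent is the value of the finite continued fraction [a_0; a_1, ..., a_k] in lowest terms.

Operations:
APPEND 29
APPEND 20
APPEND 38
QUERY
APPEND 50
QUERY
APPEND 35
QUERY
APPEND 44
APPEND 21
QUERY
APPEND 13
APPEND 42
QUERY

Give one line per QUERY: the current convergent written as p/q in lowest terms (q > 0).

APPEND 29: p_0 = 29·1 + 0 = 29, q_0 = 29·0 + 1 = 1 → 29/1
APPEND 20: p_1 = 20·29 + 1 = 581, q_1 = 20·1 + 0 = 20 → 581/20
APPEND 38: p_2 = 38·581 + 29 = 22107, q_2 = 38·20 + 1 = 761 → 22107/761
APPEND 50: p_3 = 50·22107 + 581 = 1105931, q_3 = 50·761 + 20 = 38070 → 1105931/38070
APPEND 35: p_4 = 35·1105931 + 22107 = 38729692, q_4 = 35·38070 + 761 = 1333211 → 38729692/1333211
APPEND 44: p_5 = 44·38729692 + 1105931 = 1705212379, q_5 = 44·1333211 + 38070 = 58699354 → 1705212379/58699354
APPEND 21: p_6 = 21·1705212379 + 38729692 = 35848189651, q_6 = 21·58699354 + 1333211 = 1234019645 → 35848189651/1234019645
APPEND 13: p_7 = 13·35848189651 + 1705212379 = 467731677842, q_7 = 13·1234019645 + 58699354 = 16100954739 → 467731677842/16100954739
APPEND 42: p_8 = 42·467731677842 + 35848189651 = 19680578659015, q_8 = 42·16100954739 + 1234019645 = 677474118683 → 19680578659015/677474118683

22107/761
1105931/38070
38729692/1333211
35848189651/1234019645
19680578659015/677474118683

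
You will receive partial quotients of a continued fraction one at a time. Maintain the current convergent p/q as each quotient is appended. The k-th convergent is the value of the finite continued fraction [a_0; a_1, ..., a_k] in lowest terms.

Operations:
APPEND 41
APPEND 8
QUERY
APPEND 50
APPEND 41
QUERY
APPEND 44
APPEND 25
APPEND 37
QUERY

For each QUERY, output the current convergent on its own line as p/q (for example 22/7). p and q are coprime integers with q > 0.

APPEND 41: p_0 = 41·1 + 0 = 41, q_0 = 41·0 + 1 = 1 → 41/1
APPEND 8: p_1 = 8·41 + 1 = 329, q_1 = 8·1 + 0 = 8 → 329/8
APPEND 50: p_2 = 50·329 + 41 = 16491, q_2 = 50·8 + 1 = 401 → 16491/401
APPEND 41: p_3 = 41·16491 + 329 = 676460, q_3 = 41·401 + 8 = 16449 → 676460/16449
APPEND 44: p_4 = 44·676460 + 16491 = 29780731, q_4 = 44·16449 + 401 = 724157 → 29780731/724157
APPEND 25: p_5 = 25·29780731 + 676460 = 745194735, q_5 = 25·724157 + 16449 = 18120374 → 745194735/18120374
APPEND 37: p_6 = 37·745194735 + 29780731 = 27601985926, q_6 = 37·18120374 + 724157 = 671177995 → 27601985926/671177995

329/8
676460/16449
27601985926/671177995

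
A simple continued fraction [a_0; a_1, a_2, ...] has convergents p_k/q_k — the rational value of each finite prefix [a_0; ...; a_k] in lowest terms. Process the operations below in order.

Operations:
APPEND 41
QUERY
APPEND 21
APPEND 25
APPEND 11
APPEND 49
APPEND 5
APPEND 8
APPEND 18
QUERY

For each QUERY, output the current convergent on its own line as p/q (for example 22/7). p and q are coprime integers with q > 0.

41/1
8728686489/212648282

APPEND 41: p_0 = 41·1 + 0 = 41, q_0 = 41·0 + 1 = 1 → 41/1
APPEND 21: p_1 = 21·41 + 1 = 862, q_1 = 21·1 + 0 = 21 → 862/21
APPEND 25: p_2 = 25·862 + 41 = 21591, q_2 = 25·21 + 1 = 526 → 21591/526
APPEND 11: p_3 = 11·21591 + 862 = 238363, q_3 = 11·526 + 21 = 5807 → 238363/5807
APPEND 49: p_4 = 49·238363 + 21591 = 11701378, q_4 = 49·5807 + 526 = 285069 → 11701378/285069
APPEND 5: p_5 = 5·11701378 + 238363 = 58745253, q_5 = 5·285069 + 5807 = 1431152 → 58745253/1431152
APPEND 8: p_6 = 8·58745253 + 11701378 = 481663402, q_6 = 8·1431152 + 285069 = 11734285 → 481663402/11734285
APPEND 18: p_7 = 18·481663402 + 58745253 = 8728686489, q_7 = 18·11734285 + 1431152 = 212648282 → 8728686489/212648282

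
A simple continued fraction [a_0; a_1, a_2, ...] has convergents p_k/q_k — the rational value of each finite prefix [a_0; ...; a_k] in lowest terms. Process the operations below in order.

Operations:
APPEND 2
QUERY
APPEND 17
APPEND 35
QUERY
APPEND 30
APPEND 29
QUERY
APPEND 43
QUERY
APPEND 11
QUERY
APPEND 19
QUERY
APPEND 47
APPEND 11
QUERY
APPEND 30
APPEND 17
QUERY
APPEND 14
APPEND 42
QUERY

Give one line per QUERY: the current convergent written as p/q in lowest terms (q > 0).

2/1
1227/596
1069732/519609
46035321/22361084
507458263/246491533
9687742318/4705700211
5023832561617/2440264116161
2574927571888840/1250739008182921
1522981513786746958/739769308010964229

APPEND 2: p_0 = 2·1 + 0 = 2, q_0 = 2·0 + 1 = 1 → 2/1
APPEND 17: p_1 = 17·2 + 1 = 35, q_1 = 17·1 + 0 = 17 → 35/17
APPEND 35: p_2 = 35·35 + 2 = 1227, q_2 = 35·17 + 1 = 596 → 1227/596
APPEND 30: p_3 = 30·1227 + 35 = 36845, q_3 = 30·596 + 17 = 17897 → 36845/17897
APPEND 29: p_4 = 29·36845 + 1227 = 1069732, q_4 = 29·17897 + 596 = 519609 → 1069732/519609
APPEND 43: p_5 = 43·1069732 + 36845 = 46035321, q_5 = 43·519609 + 17897 = 22361084 → 46035321/22361084
APPEND 11: p_6 = 11·46035321 + 1069732 = 507458263, q_6 = 11·22361084 + 519609 = 246491533 → 507458263/246491533
APPEND 19: p_7 = 19·507458263 + 46035321 = 9687742318, q_7 = 19·246491533 + 22361084 = 4705700211 → 9687742318/4705700211
APPEND 47: p_8 = 47·9687742318 + 507458263 = 455831347209, q_8 = 47·4705700211 + 246491533 = 221414401450 → 455831347209/221414401450
APPEND 11: p_9 = 11·455831347209 + 9687742318 = 5023832561617, q_9 = 11·221414401450 + 4705700211 = 2440264116161 → 5023832561617/2440264116161
APPEND 30: p_10 = 30·5023832561617 + 455831347209 = 151170808195719, q_10 = 30·2440264116161 + 221414401450 = 73429337886280 → 151170808195719/73429337886280
APPEND 17: p_11 = 17·151170808195719 + 5023832561617 = 2574927571888840, q_11 = 17·73429337886280 + 2440264116161 = 1250739008182921 → 2574927571888840/1250739008182921
APPEND 14: p_12 = 14·2574927571888840 + 151170808195719 = 36200156814639479, q_12 = 14·1250739008182921 + 73429337886280 = 17583775452447174 → 36200156814639479/17583775452447174
APPEND 42: p_13 = 42·36200156814639479 + 2574927571888840 = 1522981513786746958, q_13 = 42·17583775452447174 + 1250739008182921 = 739769308010964229 → 1522981513786746958/739769308010964229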